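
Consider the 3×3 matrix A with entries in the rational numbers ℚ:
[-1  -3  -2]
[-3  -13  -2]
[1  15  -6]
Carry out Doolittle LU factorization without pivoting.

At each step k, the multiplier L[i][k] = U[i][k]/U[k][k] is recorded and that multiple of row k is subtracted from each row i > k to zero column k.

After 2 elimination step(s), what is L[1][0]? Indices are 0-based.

L[1][0] = 3

[col 0] pivot -1
  R1 -= 3*R0 → (0, -4, 4)  (L[1][0] := 3)
  R2 -= -1*R0 → (0, 12, -8)  (L[2][0] := -1)
[col 1] pivot -4
  R2 -= -3*R1 → (0, 0, 4)  (L[2][1] := -3)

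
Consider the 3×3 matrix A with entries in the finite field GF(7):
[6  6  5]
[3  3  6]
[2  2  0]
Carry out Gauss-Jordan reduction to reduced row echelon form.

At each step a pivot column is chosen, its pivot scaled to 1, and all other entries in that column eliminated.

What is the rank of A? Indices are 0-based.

rank = 2

step 1: normalize row 0 (÷6) = (1, 1, 2)
  row 1: subtract 3×row0 = (0, 0, 0)
  row 2: subtract 2×row0 = (0, 0, 3)
skip col 1 (zero from row 1)
step 2: exchange rows 1,2
step 2: normalize row 1 (÷3) = (0, 0, 1)
  row 0: subtract 2×row1 = (1, 1, 0)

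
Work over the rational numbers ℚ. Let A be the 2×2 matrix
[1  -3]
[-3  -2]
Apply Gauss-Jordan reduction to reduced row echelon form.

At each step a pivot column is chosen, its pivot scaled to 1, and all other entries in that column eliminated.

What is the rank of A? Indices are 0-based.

rank = 2

[1] R0 /= 1  ⇒  (1, -3)
     R1 -= -3·R0  ⇒  (0, -11)
[2] R1 /= -11  ⇒  (0, 1)
     R0 -= -3·R1  ⇒  (1, 0)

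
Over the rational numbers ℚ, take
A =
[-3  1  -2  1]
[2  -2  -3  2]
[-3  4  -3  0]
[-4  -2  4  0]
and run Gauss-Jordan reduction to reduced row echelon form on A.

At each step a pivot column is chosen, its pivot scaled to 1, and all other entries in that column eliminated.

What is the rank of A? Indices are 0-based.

rank = 4

[1] R0 /= -3  ⇒  (1, -1/3, 2/3, -1/3)
     R1 -= 2·R0  ⇒  (0, -4/3, -13/3, 8/3)
     R2 -= -3·R0  ⇒  (0, 3, -1, -1)
     R3 -= -4·R0  ⇒  (0, -10/3, 20/3, -4/3)
[2] R1 /= -4/3  ⇒  (0, 1, 13/4, -2)
     R0 -= -1/3·R1  ⇒  (1, 0, 7/4, -1)
     R2 -= 3·R1  ⇒  (0, 0, -43/4, 5)
     R3 -= -10/3·R1  ⇒  (0, 0, 35/2, -8)
[3] R2 /= -43/4  ⇒  (0, 0, 1, -20/43)
     R0 -= 7/4·R2  ⇒  (1, 0, 0, -8/43)
     R1 -= 13/4·R2  ⇒  (0, 1, 0, -21/43)
     R3 -= 35/2·R2  ⇒  (0, 0, 0, 6/43)
[4] R3 /= 6/43  ⇒  (0, 0, 0, 1)
     R0 -= -8/43·R3  ⇒  (1, 0, 0, 0)
     R1 -= -21/43·R3  ⇒  (0, 1, 0, 0)
     R2 -= -20/43·R3  ⇒  (0, 0, 1, 0)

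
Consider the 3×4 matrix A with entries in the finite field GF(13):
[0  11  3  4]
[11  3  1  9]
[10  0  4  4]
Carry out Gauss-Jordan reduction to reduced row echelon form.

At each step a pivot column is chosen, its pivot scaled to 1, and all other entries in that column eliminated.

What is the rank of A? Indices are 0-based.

step 1: exchange rows 0,1
step 1: normalize row 0 (÷11) = (1, 5, 6, 2)
  row 2: subtract 10×row0 = (0, 2, 9, 10)
step 2: normalize row 1 (÷11) = (0, 1, 5, 11)
  row 0: subtract 5×row1 = (1, 0, 7, 12)
  row 2: subtract 2×row1 = (0, 0, 12, 1)
step 3: normalize row 2 (÷12) = (0, 0, 1, 12)
  row 0: subtract 7×row2 = (1, 0, 0, 6)
  row 1: subtract 5×row2 = (0, 1, 0, 3)

rank = 3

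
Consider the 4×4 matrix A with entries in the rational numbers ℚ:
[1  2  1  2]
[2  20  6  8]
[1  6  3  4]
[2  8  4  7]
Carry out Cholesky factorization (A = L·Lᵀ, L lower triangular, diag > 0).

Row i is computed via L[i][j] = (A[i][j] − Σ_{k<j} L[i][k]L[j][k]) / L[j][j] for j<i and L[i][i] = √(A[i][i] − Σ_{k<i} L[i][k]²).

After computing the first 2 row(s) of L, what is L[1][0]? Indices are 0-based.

L[1][0] = 2

Step 1: L[0][0] = √(1) = 1.
  L[1][0] = (2) / L[0][0] = 2.
Step 2: L[1][1] = √(16) = 4.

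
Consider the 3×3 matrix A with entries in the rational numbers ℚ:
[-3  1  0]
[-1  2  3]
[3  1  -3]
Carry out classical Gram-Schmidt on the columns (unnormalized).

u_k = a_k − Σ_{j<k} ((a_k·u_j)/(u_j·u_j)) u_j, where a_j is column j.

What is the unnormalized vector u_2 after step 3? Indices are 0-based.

u_2 = (-21/10, 9/5, -3/2)

Step 1: u_0 = a_0 = (-3, -1, 3).
Step 2: u_1 = a_1 − (-2/19)·u_0 = (13/19, 36/19, 25/19).
Step 3: u_2 = a_2 − (-12/19)·u_0 − (3/10)·u_1 = (-21/10, 9/5, -3/2).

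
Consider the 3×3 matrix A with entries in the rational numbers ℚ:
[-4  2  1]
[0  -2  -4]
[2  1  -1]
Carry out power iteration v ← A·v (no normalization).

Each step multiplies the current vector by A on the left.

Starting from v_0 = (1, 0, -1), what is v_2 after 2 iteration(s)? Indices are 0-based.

v_0 = (1, 0, -1).
v_1 = A·v_0 = (-5, 4, 3).
v_2 = A·v_1 = (31, -20, -9).

v_2 = (31, -20, -9)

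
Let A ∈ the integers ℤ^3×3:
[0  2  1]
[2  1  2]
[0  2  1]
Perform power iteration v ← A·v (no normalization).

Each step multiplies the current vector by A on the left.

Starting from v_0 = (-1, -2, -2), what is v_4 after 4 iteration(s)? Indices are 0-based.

v_0 = (-1, -2, -2).
v_1 = A·v_0 = (-6, -8, -6).
v_2 = A·v_1 = (-22, -32, -22).
v_3 = A·v_2 = (-86, -120, -86).
v_4 = A·v_3 = (-326, -464, -326).

v_4 = (-326, -464, -326)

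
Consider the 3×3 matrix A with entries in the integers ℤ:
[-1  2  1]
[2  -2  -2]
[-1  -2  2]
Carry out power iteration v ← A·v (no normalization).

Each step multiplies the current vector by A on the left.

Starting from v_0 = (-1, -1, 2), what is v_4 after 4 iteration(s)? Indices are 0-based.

v_0 = (-1, -1, 2).
v_1 = A·v_0 = (1, -4, 7).
v_2 = A·v_1 = (-2, -4, 21).
v_3 = A·v_2 = (15, -38, 52).
v_4 = A·v_3 = (-39, 2, 165).

v_4 = (-39, 2, 165)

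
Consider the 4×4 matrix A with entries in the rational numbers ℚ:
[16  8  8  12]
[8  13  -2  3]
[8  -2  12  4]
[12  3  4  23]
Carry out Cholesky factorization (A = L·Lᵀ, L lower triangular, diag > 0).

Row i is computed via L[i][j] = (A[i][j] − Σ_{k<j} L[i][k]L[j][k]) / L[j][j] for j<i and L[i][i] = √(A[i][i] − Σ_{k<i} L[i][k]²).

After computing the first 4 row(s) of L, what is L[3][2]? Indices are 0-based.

L[3][2] = -2

Step 1: L[0][0] = √(16) = 4.
  L[1][0] = (8) / L[0][0] = 2.
Step 2: L[1][1] = √(9) = 3.
  L[2][0] = (8) / L[0][0] = 2.
  L[2][1] = (-6) / L[1][1] = -2.
Step 3: L[2][2] = √(4) = 2.
  L[3][0] = (12) / L[0][0] = 3.
  L[3][1] = (-3) / L[1][1] = -1.
  L[3][2] = (-4) / L[2][2] = -2.
Step 4: L[3][3] = √(9) = 3.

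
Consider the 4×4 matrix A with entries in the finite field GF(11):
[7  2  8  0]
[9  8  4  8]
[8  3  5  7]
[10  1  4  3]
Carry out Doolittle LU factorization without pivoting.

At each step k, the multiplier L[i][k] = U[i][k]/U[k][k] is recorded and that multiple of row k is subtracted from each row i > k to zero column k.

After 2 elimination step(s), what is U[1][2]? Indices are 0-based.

U[1][2] = 0

k=0: U[0][0]=7
  eliminate (1,0): mult=6, new row 1: (0, 7, 0, 8); set L[1][0]=6
  eliminate (2,0): mult=9, new row 2: (0, 7, 10, 7); set L[2][0]=9
  eliminate (3,0): mult=3, new row 3: (0, 6, 2, 3); set L[3][0]=3
k=1: U[1][1]=7
  eliminate (2,1): mult=1, new row 2: (0, 0, 10, 10); set L[2][1]=1
  eliminate (3,1): mult=4, new row 3: (0, 0, 2, 4); set L[3][1]=4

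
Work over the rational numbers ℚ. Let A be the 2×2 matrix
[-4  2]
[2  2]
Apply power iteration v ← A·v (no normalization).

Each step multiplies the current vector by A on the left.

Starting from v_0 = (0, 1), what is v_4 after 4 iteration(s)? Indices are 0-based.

v_4 = (-112, 80)

v_0 = (0, 1).
v_1 = A·v_0 = (2, 2).
v_2 = A·v_1 = (-4, 8).
v_3 = A·v_2 = (32, 8).
v_4 = A·v_3 = (-112, 80).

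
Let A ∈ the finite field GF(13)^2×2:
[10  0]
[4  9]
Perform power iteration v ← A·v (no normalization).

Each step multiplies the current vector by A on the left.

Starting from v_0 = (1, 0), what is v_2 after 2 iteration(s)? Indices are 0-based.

v_2 = (9, 11)

v_0 = (1, 0).
v_1 = A·v_0 = (10, 4).
v_2 = A·v_1 = (9, 11).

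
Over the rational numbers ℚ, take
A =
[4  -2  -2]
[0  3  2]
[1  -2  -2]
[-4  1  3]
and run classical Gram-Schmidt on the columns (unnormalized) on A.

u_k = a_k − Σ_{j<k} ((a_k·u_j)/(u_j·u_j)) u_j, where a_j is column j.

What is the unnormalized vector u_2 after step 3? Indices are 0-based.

u_2 = (171/199, 37/398, -66/199, 309/398)

Step 1: u_0 = a_0 = (4, 0, 1, -4).
Step 2: u_1 = a_1 − (-14/33)·u_0 = (-10/33, 3, -52/33, -23/33).
Step 3: u_2 = a_2 − (-2/3)·u_0 − (253/398)·u_1 = (171/199, 37/398, -66/199, 309/398).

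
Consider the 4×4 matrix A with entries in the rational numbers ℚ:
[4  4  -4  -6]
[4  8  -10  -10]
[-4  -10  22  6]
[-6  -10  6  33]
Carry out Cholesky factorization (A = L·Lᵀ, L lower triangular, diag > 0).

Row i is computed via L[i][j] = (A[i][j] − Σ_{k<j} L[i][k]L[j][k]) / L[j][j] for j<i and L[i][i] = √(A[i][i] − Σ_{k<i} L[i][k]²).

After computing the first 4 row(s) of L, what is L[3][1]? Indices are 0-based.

Step 1: L[0][0] = √(4) = 2.
  L[1][0] = (4) / L[0][0] = 2.
Step 2: L[1][1] = √(4) = 2.
  L[2][0] = (-4) / L[0][0] = -2.
  L[2][1] = (-6) / L[1][1] = -3.
Step 3: L[2][2] = √(9) = 3.
  L[3][0] = (-6) / L[0][0] = -3.
  L[3][1] = (-4) / L[1][1] = -2.
  L[3][2] = (-6) / L[2][2] = -2.
Step 4: L[3][3] = √(16) = 4.

L[3][1] = -2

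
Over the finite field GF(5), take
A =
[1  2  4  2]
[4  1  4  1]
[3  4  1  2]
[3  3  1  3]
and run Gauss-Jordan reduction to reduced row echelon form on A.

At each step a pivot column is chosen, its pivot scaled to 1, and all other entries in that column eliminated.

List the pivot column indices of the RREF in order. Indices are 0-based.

pivot columns: 0, 1, 2, 3

step 1: normalize row 0 (÷1) = (1, 2, 4, 2)
  row 1: subtract 4×row0 = (0, 3, 3, 3)
  row 2: subtract 3×row0 = (0, 3, 4, 1)
  row 3: subtract 3×row0 = (0, 2, 4, 2)
step 2: normalize row 1 (÷3) = (0, 1, 1, 1)
  row 0: subtract 2×row1 = (1, 0, 2, 0)
  row 2: subtract 3×row1 = (0, 0, 1, 3)
  row 3: subtract 2×row1 = (0, 0, 2, 0)
step 3: normalize row 2 (÷1) = (0, 0, 1, 3)
  row 0: subtract 2×row2 = (1, 0, 0, 4)
  row 1: subtract 1×row2 = (0, 1, 0, 3)
  row 3: subtract 2×row2 = (0, 0, 0, 4)
step 4: normalize row 3 (÷4) = (0, 0, 0, 1)
  row 0: subtract 4×row3 = (1, 0, 0, 0)
  row 1: subtract 3×row3 = (0, 1, 0, 0)
  row 2: subtract 3×row3 = (0, 0, 1, 0)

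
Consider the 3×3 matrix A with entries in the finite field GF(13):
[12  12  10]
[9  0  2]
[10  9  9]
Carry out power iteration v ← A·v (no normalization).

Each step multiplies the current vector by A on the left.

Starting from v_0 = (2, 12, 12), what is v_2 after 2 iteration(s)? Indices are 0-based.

v_0 = (2, 12, 12).
v_1 = A·v_0 = (2, 3, 2).
v_2 = A·v_1 = (2, 9, 0).

v_2 = (2, 9, 0)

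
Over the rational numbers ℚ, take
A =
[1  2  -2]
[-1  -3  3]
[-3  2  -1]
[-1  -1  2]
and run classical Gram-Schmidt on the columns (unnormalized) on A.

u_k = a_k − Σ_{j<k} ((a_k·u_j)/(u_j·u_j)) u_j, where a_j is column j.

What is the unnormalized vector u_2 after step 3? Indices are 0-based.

u_2 = (2/9, -1/6, -1/9, 13/18)

Step 1: u_0 = a_0 = (1, -1, -3, -1).
Step 2: u_1 = a_1 − (0)·u_0 = (2, -3, 2, -1).
Step 3: u_2 = a_2 − (-1/3)·u_0 − (-17/18)·u_1 = (2/9, -1/6, -1/9, 13/18).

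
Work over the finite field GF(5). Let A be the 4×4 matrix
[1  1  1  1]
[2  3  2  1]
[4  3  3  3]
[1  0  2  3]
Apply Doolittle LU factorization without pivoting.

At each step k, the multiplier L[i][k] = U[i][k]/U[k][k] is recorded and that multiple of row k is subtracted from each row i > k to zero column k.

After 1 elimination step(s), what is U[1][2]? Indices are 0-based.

U[1][2] = 0

k=0: U[0][0]=1
  eliminate (1,0): mult=2, new row 1: (0, 1, 0, 4); set L[1][0]=2
  eliminate (2,0): mult=4, new row 2: (0, 4, 4, 4); set L[2][0]=4
  eliminate (3,0): mult=1, new row 3: (0, 4, 1, 2); set L[3][0]=1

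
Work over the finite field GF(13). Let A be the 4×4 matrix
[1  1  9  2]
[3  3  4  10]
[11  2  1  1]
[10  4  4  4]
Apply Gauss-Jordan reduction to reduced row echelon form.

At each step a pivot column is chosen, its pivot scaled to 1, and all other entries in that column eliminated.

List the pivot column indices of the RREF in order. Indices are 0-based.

[1] R0 /= 1  ⇒  (1, 1, 9, 2)
     R1 -= 3·R0  ⇒  (0, 0, 3, 4)
     R2 -= 11·R0  ⇒  (0, 4, 6, 5)
     R3 -= 10·R0  ⇒  (0, 7, 5, 10)
[2] R1 <-> R2
[2] R1 /= 4  ⇒  (0, 1, 8, 11)
     R0 -= 1·R1  ⇒  (1, 0, 1, 4)
     R3 -= 7·R1  ⇒  (0, 0, 1, 11)
[3] R2 /= 3  ⇒  (0, 0, 1, 10)
     R0 -= 1·R2  ⇒  (1, 0, 0, 7)
     R1 -= 8·R2  ⇒  (0, 1, 0, 9)
     R3 -= 1·R2  ⇒  (0, 0, 0, 1)
[4] R3 /= 1  ⇒  (0, 0, 0, 1)
     R0 -= 7·R3  ⇒  (1, 0, 0, 0)
     R1 -= 9·R3  ⇒  (0, 1, 0, 0)
     R2 -= 10·R3  ⇒  (0, 0, 1, 0)

pivot columns: 0, 1, 2, 3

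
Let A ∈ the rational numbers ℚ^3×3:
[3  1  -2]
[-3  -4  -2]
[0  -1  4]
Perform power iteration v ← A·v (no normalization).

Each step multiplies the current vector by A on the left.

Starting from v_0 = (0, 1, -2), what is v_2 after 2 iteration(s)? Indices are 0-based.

v_2 = (33, 3, -36)

v_0 = (0, 1, -2).
v_1 = A·v_0 = (5, 0, -9).
v_2 = A·v_1 = (33, 3, -36).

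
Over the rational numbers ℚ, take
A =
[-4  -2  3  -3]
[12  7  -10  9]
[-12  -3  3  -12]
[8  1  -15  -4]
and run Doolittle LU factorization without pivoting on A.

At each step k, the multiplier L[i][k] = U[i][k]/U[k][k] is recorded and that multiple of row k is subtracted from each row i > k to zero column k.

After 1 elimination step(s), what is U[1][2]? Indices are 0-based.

U[1][2] = -1

[col 0] pivot -4
  R1 -= -3*R0 → (0, 1, -1, 0)  (L[1][0] := -3)
  R2 -= 3*R0 → (0, 3, -6, -3)  (L[2][0] := 3)
  R3 -= -2*R0 → (0, -3, -9, -10)  (L[3][0] := -2)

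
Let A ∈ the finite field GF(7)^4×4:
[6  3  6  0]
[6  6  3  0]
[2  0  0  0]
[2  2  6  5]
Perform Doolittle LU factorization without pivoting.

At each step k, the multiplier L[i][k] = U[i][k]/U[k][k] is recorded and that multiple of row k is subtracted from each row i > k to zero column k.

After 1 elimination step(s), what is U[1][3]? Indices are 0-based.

U[1][3] = 0

[col 0] pivot 6
  R1 -= 1*R0 → (0, 3, 4, 0)  (L[1][0] := 1)
  R2 -= 5*R0 → (0, 6, 5, 0)  (L[2][0] := 5)
  R3 -= 5*R0 → (0, 1, 4, 5)  (L[3][0] := 5)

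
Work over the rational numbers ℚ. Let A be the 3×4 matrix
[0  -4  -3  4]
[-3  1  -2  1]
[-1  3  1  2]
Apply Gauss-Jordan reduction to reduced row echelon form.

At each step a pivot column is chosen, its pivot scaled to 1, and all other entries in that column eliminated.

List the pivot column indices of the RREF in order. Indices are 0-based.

[1] R0 <-> R1
[1] R0 /= -3  ⇒  (1, -1/3, 2/3, -1/3)
     R2 -= -1·R0  ⇒  (0, 8/3, 5/3, 5/3)
[2] R1 /= -4  ⇒  (0, 1, 3/4, -1)
     R0 -= -1/3·R1  ⇒  (1, 0, 11/12, -2/3)
     R2 -= 8/3·R1  ⇒  (0, 0, -1/3, 13/3)
[3] R2 /= -1/3  ⇒  (0, 0, 1, -13)
     R0 -= 11/12·R2  ⇒  (1, 0, 0, 45/4)
     R1 -= 3/4·R2  ⇒  (0, 1, 0, 35/4)

pivot columns: 0, 1, 2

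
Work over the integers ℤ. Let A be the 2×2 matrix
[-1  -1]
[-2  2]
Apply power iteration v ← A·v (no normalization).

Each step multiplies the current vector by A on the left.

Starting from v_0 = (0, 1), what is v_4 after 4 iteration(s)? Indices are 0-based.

v_0 = (0, 1).
v_1 = A·v_0 = (-1, 2).
v_2 = A·v_1 = (-1, 6).
v_3 = A·v_2 = (-5, 14).
v_4 = A·v_3 = (-9, 38).

v_4 = (-9, 38)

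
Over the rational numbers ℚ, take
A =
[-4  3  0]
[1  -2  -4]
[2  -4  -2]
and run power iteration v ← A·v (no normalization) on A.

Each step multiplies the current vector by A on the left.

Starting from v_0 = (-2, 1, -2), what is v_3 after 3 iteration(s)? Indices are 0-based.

v_0 = (-2, 1, -2).
v_1 = A·v_0 = (11, 4, -4).
v_2 = A·v_1 = (-32, 19, 14).
v_3 = A·v_2 = (185, -126, -168).

v_3 = (185, -126, -168)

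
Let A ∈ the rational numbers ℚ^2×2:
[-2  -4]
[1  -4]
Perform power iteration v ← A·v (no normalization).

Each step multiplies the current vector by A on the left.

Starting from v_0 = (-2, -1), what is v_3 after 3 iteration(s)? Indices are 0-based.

v_3 = (48, -24)

v_0 = (-2, -1).
v_1 = A·v_0 = (8, 2).
v_2 = A·v_1 = (-24, 0).
v_3 = A·v_2 = (48, -24).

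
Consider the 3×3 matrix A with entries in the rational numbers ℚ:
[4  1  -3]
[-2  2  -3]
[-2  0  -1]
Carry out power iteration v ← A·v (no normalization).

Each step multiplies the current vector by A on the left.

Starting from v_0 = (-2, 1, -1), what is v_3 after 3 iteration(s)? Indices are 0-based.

v_0 = (-2, 1, -1).
v_1 = A·v_0 = (-4, 9, 5).
v_2 = A·v_1 = (-22, 11, 3).
v_3 = A·v_2 = (-86, 57, 41).

v_3 = (-86, 57, 41)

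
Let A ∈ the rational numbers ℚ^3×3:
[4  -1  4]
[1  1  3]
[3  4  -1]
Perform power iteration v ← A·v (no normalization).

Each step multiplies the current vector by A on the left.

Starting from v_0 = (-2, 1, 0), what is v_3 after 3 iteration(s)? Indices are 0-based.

v_0 = (-2, 1, 0).
v_1 = A·v_0 = (-9, -1, -2).
v_2 = A·v_1 = (-43, -16, -29).
v_3 = A·v_2 = (-272, -146, -164).

v_3 = (-272, -146, -164)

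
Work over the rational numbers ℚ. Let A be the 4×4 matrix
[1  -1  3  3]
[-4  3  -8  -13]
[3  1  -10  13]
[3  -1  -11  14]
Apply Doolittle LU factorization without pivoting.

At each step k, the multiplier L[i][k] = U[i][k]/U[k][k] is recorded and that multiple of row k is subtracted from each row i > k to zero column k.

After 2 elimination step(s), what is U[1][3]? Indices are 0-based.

U[1][3] = -1

Step 1: pivot at (0,0) is 1.
  row1 ← row1 − (-4)·row0  ⇒  L[1][0]=-4, U row1=(0, -1, 4, -1)
  row2 ← row2 − (3)·row0  ⇒  L[2][0]=3, U row2=(0, 4, -19, 4)
  row3 ← row3 − (3)·row0  ⇒  L[3][0]=3, U row3=(0, 2, -20, 5)
Step 2: pivot at (1,1) is -1.
  row2 ← row2 − (-4)·row1  ⇒  L[2][1]=-4, U row2=(0, 0, -3, 0)
  row3 ← row3 − (-2)·row1  ⇒  L[3][1]=-2, U row3=(0, 0, -12, 3)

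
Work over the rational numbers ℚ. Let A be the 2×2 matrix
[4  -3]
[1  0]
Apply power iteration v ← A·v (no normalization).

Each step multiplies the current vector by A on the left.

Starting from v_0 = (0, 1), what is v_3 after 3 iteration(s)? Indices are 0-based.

v_3 = (-39, -12)

v_0 = (0, 1).
v_1 = A·v_0 = (-3, 0).
v_2 = A·v_1 = (-12, -3).
v_3 = A·v_2 = (-39, -12).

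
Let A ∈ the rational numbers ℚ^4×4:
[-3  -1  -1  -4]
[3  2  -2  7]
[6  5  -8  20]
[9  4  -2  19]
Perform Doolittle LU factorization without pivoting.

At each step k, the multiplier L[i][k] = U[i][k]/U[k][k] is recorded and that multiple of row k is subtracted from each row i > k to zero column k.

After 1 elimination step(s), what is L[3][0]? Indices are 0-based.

[col 0] pivot -3
  R1 -= -1*R0 → (0, 1, -3, 3)  (L[1][0] := -1)
  R2 -= -2*R0 → (0, 3, -10, 12)  (L[2][0] := -2)
  R3 -= -3*R0 → (0, 1, -5, 7)  (L[3][0] := -3)

L[3][0] = -3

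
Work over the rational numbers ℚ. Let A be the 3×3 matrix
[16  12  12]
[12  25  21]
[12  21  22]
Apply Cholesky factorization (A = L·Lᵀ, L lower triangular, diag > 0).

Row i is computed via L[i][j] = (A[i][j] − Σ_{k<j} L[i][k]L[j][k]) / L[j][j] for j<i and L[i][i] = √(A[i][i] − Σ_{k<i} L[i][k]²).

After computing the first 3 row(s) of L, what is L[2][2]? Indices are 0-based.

L[2][2] = 2

Step 1: L[0][0] = √(16) = 4.
  L[1][0] = (12) / L[0][0] = 3.
Step 2: L[1][1] = √(16) = 4.
  L[2][0] = (12) / L[0][0] = 3.
  L[2][1] = (12) / L[1][1] = 3.
Step 3: L[2][2] = √(4) = 2.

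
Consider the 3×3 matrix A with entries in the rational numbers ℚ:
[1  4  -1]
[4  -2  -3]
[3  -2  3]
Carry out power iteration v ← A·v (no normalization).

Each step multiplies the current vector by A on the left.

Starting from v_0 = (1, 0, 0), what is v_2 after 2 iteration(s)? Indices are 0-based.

v_0 = (1, 0, 0).
v_1 = A·v_0 = (1, 4, 3).
v_2 = A·v_1 = (14, -13, 4).

v_2 = (14, -13, 4)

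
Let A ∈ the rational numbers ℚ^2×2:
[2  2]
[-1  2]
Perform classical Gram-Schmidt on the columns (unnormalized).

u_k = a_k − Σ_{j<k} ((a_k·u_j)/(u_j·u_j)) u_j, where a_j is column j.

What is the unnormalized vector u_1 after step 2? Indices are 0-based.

Step 1: u_0 = a_0 = (2, -1).
Step 2: u_1 = a_1 − (2/5)·u_0 = (6/5, 12/5).

u_1 = (6/5, 12/5)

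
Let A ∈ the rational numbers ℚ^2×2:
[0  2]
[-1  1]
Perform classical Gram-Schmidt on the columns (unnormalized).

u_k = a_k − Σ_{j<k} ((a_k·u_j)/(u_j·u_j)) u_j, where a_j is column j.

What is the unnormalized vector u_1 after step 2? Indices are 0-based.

u_1 = (2, 0)

Step 1: u_0 = a_0 = (0, -1).
Step 2: u_1 = a_1 − (-1)·u_0 = (2, 0).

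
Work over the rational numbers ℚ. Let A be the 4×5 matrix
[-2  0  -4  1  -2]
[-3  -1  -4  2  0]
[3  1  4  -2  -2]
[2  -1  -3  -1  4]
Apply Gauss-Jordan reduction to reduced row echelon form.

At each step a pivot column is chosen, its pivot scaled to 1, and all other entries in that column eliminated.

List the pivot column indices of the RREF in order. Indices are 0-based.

step 1: normalize row 0 (÷-2) = (1, 0, 2, -1/2, 1)
  row 1: subtract -3×row0 = (0, -1, 2, 1/2, 3)
  row 2: subtract 3×row0 = (0, 1, -2, -1/2, -5)
  row 3: subtract 2×row0 = (0, -1, -7, 0, 2)
step 2: normalize row 1 (÷-1) = (0, 1, -2, -1/2, -3)
  row 2: subtract 1×row1 = (0, 0, 0, 0, -2)
  row 3: subtract -1×row1 = (0, 0, -9, -1/2, -1)
step 3: exchange rows 2,3
step 3: normalize row 2 (÷-9) = (0, 0, 1, 1/18, 1/9)
  row 0: subtract 2×row2 = (1, 0, 0, -11/18, 7/9)
  row 1: subtract -2×row2 = (0, 1, 0, -7/18, -25/9)
skip col 3 (zero from row 3)
step 4: normalize row 3 (÷-2) = (0, 0, 0, 0, 1)
  row 0: subtract 7/9×row3 = (1, 0, 0, -11/18, 0)
  row 1: subtract -25/9×row3 = (0, 1, 0, -7/18, 0)
  row 2: subtract 1/9×row3 = (0, 0, 1, 1/18, 0)

pivot columns: 0, 1, 2, 4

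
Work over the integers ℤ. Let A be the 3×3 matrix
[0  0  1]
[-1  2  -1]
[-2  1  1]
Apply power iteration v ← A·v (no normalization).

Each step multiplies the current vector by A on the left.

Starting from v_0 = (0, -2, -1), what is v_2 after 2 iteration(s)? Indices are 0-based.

v_2 = (-3, -2, -4)

v_0 = (0, -2, -1).
v_1 = A·v_0 = (-1, -3, -3).
v_2 = A·v_1 = (-3, -2, -4).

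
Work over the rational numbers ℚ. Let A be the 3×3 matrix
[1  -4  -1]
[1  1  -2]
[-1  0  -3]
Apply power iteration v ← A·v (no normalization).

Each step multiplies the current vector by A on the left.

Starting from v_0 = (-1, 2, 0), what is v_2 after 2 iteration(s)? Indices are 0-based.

v_0 = (-1, 2, 0).
v_1 = A·v_0 = (-9, 1, 1).
v_2 = A·v_1 = (-14, -10, 6).

v_2 = (-14, -10, 6)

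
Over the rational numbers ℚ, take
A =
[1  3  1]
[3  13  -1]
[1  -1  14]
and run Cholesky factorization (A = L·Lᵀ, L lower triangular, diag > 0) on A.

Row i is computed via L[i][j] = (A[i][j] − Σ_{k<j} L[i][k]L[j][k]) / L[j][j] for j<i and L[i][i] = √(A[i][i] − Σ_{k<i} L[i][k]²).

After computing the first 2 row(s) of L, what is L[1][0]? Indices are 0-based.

Step 1: L[0][0] = √(1) = 1.
  L[1][0] = (3) / L[0][0] = 3.
Step 2: L[1][1] = √(4) = 2.

L[1][0] = 3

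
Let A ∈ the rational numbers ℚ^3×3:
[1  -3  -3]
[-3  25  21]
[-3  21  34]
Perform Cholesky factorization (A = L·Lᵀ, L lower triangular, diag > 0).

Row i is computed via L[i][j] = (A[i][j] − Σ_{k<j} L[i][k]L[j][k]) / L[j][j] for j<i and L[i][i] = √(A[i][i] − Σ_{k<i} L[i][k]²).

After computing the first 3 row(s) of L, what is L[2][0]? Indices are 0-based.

L[2][0] = -3

Step 1: L[0][0] = √(1) = 1.
  L[1][0] = (-3) / L[0][0] = -3.
Step 2: L[1][1] = √(16) = 4.
  L[2][0] = (-3) / L[0][0] = -3.
  L[2][1] = (12) / L[1][1] = 3.
Step 3: L[2][2] = √(16) = 4.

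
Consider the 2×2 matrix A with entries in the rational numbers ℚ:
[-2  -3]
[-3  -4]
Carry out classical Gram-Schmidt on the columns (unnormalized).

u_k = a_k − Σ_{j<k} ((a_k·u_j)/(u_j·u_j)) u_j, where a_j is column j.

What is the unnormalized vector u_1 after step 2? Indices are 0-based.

Step 1: u_0 = a_0 = (-2, -3).
Step 2: u_1 = a_1 − (18/13)·u_0 = (-3/13, 2/13).

u_1 = (-3/13, 2/13)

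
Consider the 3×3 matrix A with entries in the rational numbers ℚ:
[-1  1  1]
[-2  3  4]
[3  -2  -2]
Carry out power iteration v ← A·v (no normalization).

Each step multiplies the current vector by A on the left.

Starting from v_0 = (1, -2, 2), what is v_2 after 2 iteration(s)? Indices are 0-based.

v_2 = (4, 14, -9)

v_0 = (1, -2, 2).
v_1 = A·v_0 = (-1, 0, 3).
v_2 = A·v_1 = (4, 14, -9).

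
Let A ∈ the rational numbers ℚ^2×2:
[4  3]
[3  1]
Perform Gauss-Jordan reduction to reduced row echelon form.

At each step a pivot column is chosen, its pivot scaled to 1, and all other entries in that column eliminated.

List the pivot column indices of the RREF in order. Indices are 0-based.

pivot columns: 0, 1

step 1: normalize row 0 (÷4) = (1, 3/4)
  row 1: subtract 3×row0 = (0, -5/4)
step 2: normalize row 1 (÷-5/4) = (0, 1)
  row 0: subtract 3/4×row1 = (1, 0)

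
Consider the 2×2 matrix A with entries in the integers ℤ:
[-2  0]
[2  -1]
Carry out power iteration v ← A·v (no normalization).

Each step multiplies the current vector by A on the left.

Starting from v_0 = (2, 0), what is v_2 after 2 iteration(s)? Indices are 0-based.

v_2 = (8, -12)

v_0 = (2, 0).
v_1 = A·v_0 = (-4, 4).
v_2 = A·v_1 = (8, -12).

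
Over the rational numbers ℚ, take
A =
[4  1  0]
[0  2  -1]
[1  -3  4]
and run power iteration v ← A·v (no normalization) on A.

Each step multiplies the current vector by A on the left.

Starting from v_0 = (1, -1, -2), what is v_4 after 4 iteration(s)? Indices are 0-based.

v_4 = (229, 94, -219)

v_0 = (1, -1, -2).
v_1 = A·v_0 = (3, 0, -4).
v_2 = A·v_1 = (12, 4, -13).
v_3 = A·v_2 = (52, 21, -52).
v_4 = A·v_3 = (229, 94, -219).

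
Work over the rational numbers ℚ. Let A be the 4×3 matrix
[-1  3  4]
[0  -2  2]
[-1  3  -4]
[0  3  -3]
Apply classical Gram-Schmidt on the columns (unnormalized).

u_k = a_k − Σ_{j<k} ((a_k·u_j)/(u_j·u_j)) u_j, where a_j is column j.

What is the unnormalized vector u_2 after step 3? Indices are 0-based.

Step 1: u_0 = a_0 = (-1, 0, -1, 0).
Step 2: u_1 = a_1 − (-3)·u_0 = (0, -2, 0, 3).
Step 3: u_2 = a_2 − (0)·u_0 − (-1)·u_1 = (4, 0, -4, 0).

u_2 = (4, 0, -4, 0)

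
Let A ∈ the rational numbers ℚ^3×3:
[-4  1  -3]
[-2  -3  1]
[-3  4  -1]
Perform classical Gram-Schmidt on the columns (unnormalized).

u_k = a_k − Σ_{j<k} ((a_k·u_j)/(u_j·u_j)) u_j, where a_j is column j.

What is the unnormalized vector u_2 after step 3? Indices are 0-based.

u_2 = (-425/327, 325/327, 350/327)

Step 1: u_0 = a_0 = (-4, -2, -3).
Step 2: u_1 = a_1 − (-10/29)·u_0 = (-11/29, -107/29, 86/29).
Step 3: u_2 = a_2 − (13/29)·u_0 − (-80/327)·u_1 = (-425/327, 325/327, 350/327).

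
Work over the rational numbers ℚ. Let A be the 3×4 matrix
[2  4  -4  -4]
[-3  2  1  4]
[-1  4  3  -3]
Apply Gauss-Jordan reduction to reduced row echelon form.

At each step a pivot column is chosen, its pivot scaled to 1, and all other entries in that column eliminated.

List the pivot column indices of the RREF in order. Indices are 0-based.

pivot columns: 0, 1, 2

[1] R0 /= 2  ⇒  (1, 2, -2, -2)
     R1 -= -3·R0  ⇒  (0, 8, -5, -2)
     R2 -= -1·R0  ⇒  (0, 6, 1, -5)
[2] R1 /= 8  ⇒  (0, 1, -5/8, -1/4)
     R0 -= 2·R1  ⇒  (1, 0, -3/4, -3/2)
     R2 -= 6·R1  ⇒  (0, 0, 19/4, -7/2)
[3] R2 /= 19/4  ⇒  (0, 0, 1, -14/19)
     R0 -= -3/4·R2  ⇒  (1, 0, 0, -39/19)
     R1 -= -5/8·R2  ⇒  (0, 1, 0, -27/38)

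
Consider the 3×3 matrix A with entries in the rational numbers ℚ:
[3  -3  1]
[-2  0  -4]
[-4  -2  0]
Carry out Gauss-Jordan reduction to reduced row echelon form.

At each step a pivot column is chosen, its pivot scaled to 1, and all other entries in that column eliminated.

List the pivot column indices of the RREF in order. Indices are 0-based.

pivot columns: 0, 1, 2

step 1: normalize row 0 (÷3) = (1, -1, 1/3)
  row 1: subtract -2×row0 = (0, -2, -10/3)
  row 2: subtract -4×row0 = (0, -6, 4/3)
step 2: normalize row 1 (÷-2) = (0, 1, 5/3)
  row 0: subtract -1×row1 = (1, 0, 2)
  row 2: subtract -6×row1 = (0, 0, 34/3)
step 3: normalize row 2 (÷34/3) = (0, 0, 1)
  row 0: subtract 2×row2 = (1, 0, 0)
  row 1: subtract 5/3×row2 = (0, 1, 0)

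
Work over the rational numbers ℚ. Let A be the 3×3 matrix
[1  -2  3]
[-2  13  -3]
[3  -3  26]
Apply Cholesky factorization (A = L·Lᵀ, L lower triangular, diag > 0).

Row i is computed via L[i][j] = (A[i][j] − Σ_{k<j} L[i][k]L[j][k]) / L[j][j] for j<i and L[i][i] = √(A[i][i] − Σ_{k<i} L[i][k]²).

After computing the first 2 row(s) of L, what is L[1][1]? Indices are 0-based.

L[1][1] = 3

Step 1: L[0][0] = √(1) = 1.
  L[1][0] = (-2) / L[0][0] = -2.
Step 2: L[1][1] = √(9) = 3.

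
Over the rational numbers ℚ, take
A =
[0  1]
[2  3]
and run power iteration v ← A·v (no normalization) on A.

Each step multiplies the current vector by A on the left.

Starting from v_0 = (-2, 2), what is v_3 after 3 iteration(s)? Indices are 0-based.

v_0 = (-2, 2).
v_1 = A·v_0 = (2, 2).
v_2 = A·v_1 = (2, 10).
v_3 = A·v_2 = (10, 34).

v_3 = (10, 34)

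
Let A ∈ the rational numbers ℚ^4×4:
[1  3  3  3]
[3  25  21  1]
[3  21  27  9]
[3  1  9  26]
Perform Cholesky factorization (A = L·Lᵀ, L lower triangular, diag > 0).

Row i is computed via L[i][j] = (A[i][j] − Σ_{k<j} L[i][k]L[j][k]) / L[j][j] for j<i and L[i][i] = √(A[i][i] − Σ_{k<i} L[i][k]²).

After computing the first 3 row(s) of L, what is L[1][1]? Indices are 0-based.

L[1][1] = 4

Step 1: L[0][0] = √(1) = 1.
  L[1][0] = (3) / L[0][0] = 3.
Step 2: L[1][1] = √(16) = 4.
  L[2][0] = (3) / L[0][0] = 3.
  L[2][1] = (12) / L[1][1] = 3.
Step 3: L[2][2] = √(9) = 3.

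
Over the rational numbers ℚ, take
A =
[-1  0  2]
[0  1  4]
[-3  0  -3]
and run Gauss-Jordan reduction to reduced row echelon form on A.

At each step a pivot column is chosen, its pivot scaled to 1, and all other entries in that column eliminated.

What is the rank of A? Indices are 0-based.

step 1: normalize row 0 (÷-1) = (1, 0, -2)
  row 2: subtract -3×row0 = (0, 0, -9)
step 2: normalize row 1 (÷1) = (0, 1, 4)
step 3: normalize row 2 (÷-9) = (0, 0, 1)
  row 0: subtract -2×row2 = (1, 0, 0)
  row 1: subtract 4×row2 = (0, 1, 0)

rank = 3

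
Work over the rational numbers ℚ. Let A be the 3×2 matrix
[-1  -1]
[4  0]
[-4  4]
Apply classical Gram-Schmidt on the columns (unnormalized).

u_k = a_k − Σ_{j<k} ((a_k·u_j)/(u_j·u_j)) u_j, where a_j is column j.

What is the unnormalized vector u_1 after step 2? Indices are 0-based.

Step 1: u_0 = a_0 = (-1, 4, -4).
Step 2: u_1 = a_1 − (-5/11)·u_0 = (-16/11, 20/11, 24/11).

u_1 = (-16/11, 20/11, 24/11)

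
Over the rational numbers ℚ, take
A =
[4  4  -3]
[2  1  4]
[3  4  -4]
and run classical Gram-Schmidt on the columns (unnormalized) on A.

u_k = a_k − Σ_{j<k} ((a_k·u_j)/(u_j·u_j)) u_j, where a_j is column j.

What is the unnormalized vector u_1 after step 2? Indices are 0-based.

u_1 = (-4/29, -31/29, 26/29)

Step 1: u_0 = a_0 = (4, 2, 3).
Step 2: u_1 = a_1 − (30/29)·u_0 = (-4/29, -31/29, 26/29).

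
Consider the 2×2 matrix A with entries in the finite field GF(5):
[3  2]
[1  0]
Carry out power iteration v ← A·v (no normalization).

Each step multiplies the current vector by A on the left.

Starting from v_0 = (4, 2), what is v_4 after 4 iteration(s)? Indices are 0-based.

v_0 = (4, 2).
v_1 = A·v_0 = (1, 4).
v_2 = A·v_1 = (1, 1).
v_3 = A·v_2 = (0, 1).
v_4 = A·v_3 = (2, 0).

v_4 = (2, 0)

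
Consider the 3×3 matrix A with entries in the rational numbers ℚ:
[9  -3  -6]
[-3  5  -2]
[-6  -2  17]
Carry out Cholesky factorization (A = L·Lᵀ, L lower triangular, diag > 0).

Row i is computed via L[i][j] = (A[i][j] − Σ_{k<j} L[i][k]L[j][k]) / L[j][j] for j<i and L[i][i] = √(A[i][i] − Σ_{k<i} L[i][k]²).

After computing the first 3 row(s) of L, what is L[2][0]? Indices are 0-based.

L[2][0] = -2

Step 1: L[0][0] = √(9) = 3.
  L[1][0] = (-3) / L[0][0] = -1.
Step 2: L[1][1] = √(4) = 2.
  L[2][0] = (-6) / L[0][0] = -2.
  L[2][1] = (-4) / L[1][1] = -2.
Step 3: L[2][2] = √(9) = 3.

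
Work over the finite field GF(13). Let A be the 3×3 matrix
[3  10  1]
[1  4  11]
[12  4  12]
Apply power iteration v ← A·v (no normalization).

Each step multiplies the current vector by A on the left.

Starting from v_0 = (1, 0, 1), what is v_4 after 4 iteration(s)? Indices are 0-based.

v_0 = (1, 0, 1).
v_1 = A·v_0 = (4, 12, 11).
v_2 = A·v_1 = (0, 4, 7).
v_3 = A·v_2 = (8, 2, 9).
v_4 = A·v_3 = (1, 11, 4).

v_4 = (1, 11, 4)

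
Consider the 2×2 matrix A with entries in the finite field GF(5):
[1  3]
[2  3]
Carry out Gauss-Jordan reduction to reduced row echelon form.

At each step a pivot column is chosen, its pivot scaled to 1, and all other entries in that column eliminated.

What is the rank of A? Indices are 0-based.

rank = 2

pivot(0,0)=1: scale R0 → (1, 3)
  clear (1,0): R1 −= (2)R0 → (0, 2)
pivot(1,1)=2: scale R1 → (0, 1)
  clear (0,1): R0 −= (3)R1 → (1, 0)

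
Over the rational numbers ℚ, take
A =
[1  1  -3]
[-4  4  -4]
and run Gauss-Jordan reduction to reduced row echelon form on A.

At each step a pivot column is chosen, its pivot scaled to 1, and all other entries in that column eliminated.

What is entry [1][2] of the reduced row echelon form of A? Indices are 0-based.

M[1][2] = -2

step 1: normalize row 0 (÷1) = (1, 1, -3)
  row 1: subtract -4×row0 = (0, 8, -16)
step 2: normalize row 1 (÷8) = (0, 1, -2)
  row 0: subtract 1×row1 = (1, 0, -1)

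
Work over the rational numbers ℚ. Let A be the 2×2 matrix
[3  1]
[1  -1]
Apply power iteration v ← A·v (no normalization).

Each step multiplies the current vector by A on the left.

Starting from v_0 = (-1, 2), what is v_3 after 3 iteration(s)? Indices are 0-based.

v_0 = (-1, 2).
v_1 = A·v_0 = (-1, -3).
v_2 = A·v_1 = (-6, 2).
v_3 = A·v_2 = (-16, -8).

v_3 = (-16, -8)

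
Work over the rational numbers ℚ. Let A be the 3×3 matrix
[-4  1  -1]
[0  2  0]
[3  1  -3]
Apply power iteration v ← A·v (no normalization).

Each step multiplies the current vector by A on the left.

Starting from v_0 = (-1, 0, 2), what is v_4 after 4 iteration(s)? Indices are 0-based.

v_0 = (-1, 0, 2).
v_1 = A·v_0 = (2, 0, -9).
v_2 = A·v_1 = (1, 0, 33).
v_3 = A·v_2 = (-37, 0, -96).
v_4 = A·v_3 = (244, 0, 177).

v_4 = (244, 0, 177)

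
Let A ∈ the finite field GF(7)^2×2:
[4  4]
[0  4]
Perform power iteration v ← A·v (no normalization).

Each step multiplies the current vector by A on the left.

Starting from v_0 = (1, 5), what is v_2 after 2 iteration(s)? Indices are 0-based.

v_0 = (1, 5).
v_1 = A·v_0 = (3, 6).
v_2 = A·v_1 = (1, 3).

v_2 = (1, 3)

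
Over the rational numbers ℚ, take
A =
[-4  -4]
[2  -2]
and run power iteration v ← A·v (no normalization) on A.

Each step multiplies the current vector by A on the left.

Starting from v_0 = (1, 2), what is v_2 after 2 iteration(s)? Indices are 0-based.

v_2 = (56, -20)

v_0 = (1, 2).
v_1 = A·v_0 = (-12, -2).
v_2 = A·v_1 = (56, -20).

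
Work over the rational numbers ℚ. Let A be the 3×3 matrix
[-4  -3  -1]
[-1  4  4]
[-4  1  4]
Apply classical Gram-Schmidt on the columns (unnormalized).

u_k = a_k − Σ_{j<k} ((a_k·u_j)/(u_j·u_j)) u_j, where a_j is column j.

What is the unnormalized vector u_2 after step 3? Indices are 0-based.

u_2 = (-405/842, -216/421, 513/842)

Step 1: u_0 = a_0 = (-4, -1, -4).
Step 2: u_1 = a_1 − (4/33)·u_0 = (-83/33, 136/33, 49/33).
Step 3: u_2 = a_2 − (-16/33)·u_0 − (823/842)·u_1 = (-405/842, -216/421, 513/842).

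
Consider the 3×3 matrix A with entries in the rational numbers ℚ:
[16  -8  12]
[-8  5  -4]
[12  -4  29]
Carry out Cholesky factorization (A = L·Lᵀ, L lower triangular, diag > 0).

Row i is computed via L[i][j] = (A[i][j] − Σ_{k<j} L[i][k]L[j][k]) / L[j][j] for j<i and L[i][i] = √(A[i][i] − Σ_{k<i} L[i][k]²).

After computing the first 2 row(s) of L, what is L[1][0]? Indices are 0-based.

Step 1: L[0][0] = √(16) = 4.
  L[1][0] = (-8) / L[0][0] = -2.
Step 2: L[1][1] = √(1) = 1.

L[1][0] = -2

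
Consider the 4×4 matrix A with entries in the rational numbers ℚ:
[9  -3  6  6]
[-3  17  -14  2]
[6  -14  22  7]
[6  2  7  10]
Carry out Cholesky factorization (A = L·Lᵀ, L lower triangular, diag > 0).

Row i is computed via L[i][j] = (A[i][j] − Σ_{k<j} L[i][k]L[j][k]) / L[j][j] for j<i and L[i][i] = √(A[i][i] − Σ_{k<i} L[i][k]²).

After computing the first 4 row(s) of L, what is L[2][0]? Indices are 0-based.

Step 1: L[0][0] = √(9) = 3.
  L[1][0] = (-3) / L[0][0] = -1.
Step 2: L[1][1] = √(16) = 4.
  L[2][0] = (6) / L[0][0] = 2.
  L[2][1] = (-12) / L[1][1] = -3.
Step 3: L[2][2] = √(9) = 3.
  L[3][0] = (6) / L[0][0] = 2.
  L[3][1] = (4) / L[1][1] = 1.
  L[3][2] = (6) / L[2][2] = 2.
Step 4: L[3][3] = √(1) = 1.

L[2][0] = 2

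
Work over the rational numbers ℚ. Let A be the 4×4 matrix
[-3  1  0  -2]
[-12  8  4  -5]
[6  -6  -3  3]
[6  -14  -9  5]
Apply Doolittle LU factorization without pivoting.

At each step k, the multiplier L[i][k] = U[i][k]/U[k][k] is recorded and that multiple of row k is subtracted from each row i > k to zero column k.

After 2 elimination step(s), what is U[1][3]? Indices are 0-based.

[col 0] pivot -3
  R1 -= 4*R0 → (0, 4, 4, 3)  (L[1][0] := 4)
  R2 -= -2*R0 → (0, -4, -3, -1)  (L[2][0] := -2)
  R3 -= -2*R0 → (0, -12, -9, 1)  (L[3][0] := -2)
[col 1] pivot 4
  R2 -= -1*R1 → (0, 0, 1, 2)  (L[2][1] := -1)
  R3 -= -3*R1 → (0, 0, 3, 10)  (L[3][1] := -3)

U[1][3] = 3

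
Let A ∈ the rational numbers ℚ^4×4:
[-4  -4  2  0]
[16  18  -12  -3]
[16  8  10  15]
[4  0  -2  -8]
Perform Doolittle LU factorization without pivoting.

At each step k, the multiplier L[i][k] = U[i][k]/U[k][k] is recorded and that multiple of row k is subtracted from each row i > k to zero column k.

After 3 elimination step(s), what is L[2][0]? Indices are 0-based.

Step 1: pivot at (0,0) is -4.
  row1 ← row1 − (-4)·row0  ⇒  L[1][0]=-4, U row1=(0, 2, -4, -3)
  row2 ← row2 − (-4)·row0  ⇒  L[2][0]=-4, U row2=(0, -8, 18, 15)
  row3 ← row3 − (-1)·row0  ⇒  L[3][0]=-1, U row3=(0, -4, 0, -8)
Step 2: pivot at (1,1) is 2.
  row2 ← row2 − (-4)·row1  ⇒  L[2][1]=-4, U row2=(0, 0, 2, 3)
  row3 ← row3 − (-2)·row1  ⇒  L[3][1]=-2, U row3=(0, 0, -8, -14)
Step 3: pivot at (2,2) is 2.
  row3 ← row3 − (-4)·row2  ⇒  L[3][2]=-4, U row3=(0, 0, 0, -2)

L[2][0] = -4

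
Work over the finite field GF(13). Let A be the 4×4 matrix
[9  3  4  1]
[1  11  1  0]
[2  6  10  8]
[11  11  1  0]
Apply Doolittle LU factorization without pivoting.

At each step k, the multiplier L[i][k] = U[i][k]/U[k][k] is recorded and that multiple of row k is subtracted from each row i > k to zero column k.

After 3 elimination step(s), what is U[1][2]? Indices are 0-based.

Step 1: pivot at (0,0) is 9.
  row1 ← row1 − (3)·row0  ⇒  L[1][0]=3, U row1=(0, 2, 2, 10)
  row2 ← row2 − (6)·row0  ⇒  L[2][0]=6, U row2=(0, 1, 12, 2)
  row3 ← row3 − (7)·row0  ⇒  L[3][0]=7, U row3=(0, 3, 12, 6)
Step 2: pivot at (1,1) is 2.
  row2 ← row2 − (7)·row1  ⇒  L[2][1]=7, U row2=(0, 0, 11, 10)
  row3 ← row3 − (8)·row1  ⇒  L[3][1]=8, U row3=(0, 0, 9, 4)
Step 3: pivot at (2,2) is 11.
  row3 ← row3 − (2)·row2  ⇒  L[3][2]=2, U row3=(0, 0, 0, 10)

U[1][2] = 2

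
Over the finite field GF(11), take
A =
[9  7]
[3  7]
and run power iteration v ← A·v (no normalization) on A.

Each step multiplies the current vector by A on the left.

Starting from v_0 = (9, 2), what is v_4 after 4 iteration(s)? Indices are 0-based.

v_4 = (5, 3)

v_0 = (9, 2).
v_1 = A·v_0 = (7, 8).
v_2 = A·v_1 = (9, 0).
v_3 = A·v_2 = (4, 5).
v_4 = A·v_3 = (5, 3).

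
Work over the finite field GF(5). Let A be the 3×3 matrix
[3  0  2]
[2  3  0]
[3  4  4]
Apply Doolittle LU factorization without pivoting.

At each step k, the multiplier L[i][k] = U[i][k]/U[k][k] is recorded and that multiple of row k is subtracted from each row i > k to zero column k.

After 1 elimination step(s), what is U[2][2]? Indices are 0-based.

Step 1: pivot at (0,0) is 3.
  row1 ← row1 − (4)·row0  ⇒  L[1][0]=4, U row1=(0, 3, 2)
  row2 ← row2 − (1)·row0  ⇒  L[2][0]=1, U row2=(0, 4, 2)

U[2][2] = 2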